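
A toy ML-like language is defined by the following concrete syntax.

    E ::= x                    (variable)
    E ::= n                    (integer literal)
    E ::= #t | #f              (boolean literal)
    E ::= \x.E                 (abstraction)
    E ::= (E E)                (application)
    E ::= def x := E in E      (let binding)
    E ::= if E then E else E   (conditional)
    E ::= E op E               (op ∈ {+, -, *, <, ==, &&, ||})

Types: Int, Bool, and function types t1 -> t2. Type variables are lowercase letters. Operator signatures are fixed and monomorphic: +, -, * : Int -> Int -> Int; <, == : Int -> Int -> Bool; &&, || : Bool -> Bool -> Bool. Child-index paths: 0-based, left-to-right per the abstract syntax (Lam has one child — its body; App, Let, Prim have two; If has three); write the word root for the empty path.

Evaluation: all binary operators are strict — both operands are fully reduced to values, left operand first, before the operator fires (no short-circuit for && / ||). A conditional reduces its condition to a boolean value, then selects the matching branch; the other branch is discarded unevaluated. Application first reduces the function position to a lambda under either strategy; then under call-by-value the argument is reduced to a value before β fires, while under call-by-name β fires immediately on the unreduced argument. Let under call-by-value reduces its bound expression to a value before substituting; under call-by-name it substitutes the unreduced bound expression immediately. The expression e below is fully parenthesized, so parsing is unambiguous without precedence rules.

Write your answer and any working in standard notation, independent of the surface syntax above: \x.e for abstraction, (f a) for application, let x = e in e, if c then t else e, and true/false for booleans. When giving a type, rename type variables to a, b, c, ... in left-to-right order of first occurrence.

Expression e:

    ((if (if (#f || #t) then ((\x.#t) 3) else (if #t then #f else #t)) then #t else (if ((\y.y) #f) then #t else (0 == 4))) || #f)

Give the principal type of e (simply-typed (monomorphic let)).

Answer: Bool

Working:
  unify Bool ~ Bool
  unify Bool ~ Bool
  unify Bool ~ Bool
\x._ : a -> Bool
  unify a -> Bool ~ Int -> b
  unify a ~ Int
  unify Bool ~ b
_ _ : Bool
  unify Bool ~ Bool
  unify Bool ~ Bool
  unify Bool ~ Bool
  unify Bool ~ Bool
y : c
\y._ : c -> c
  unify c -> c ~ Bool -> d
  unify c ~ Bool
  unify Bool ~ d
_ _ : Bool
  unify Bool ~ Bool
  unify Int ~ Int
  unify Int ~ Int
  unify Bool ~ Bool
  unify Bool ~ Bool
  unify Bool ~ Bool
  unify Bool ~ Bool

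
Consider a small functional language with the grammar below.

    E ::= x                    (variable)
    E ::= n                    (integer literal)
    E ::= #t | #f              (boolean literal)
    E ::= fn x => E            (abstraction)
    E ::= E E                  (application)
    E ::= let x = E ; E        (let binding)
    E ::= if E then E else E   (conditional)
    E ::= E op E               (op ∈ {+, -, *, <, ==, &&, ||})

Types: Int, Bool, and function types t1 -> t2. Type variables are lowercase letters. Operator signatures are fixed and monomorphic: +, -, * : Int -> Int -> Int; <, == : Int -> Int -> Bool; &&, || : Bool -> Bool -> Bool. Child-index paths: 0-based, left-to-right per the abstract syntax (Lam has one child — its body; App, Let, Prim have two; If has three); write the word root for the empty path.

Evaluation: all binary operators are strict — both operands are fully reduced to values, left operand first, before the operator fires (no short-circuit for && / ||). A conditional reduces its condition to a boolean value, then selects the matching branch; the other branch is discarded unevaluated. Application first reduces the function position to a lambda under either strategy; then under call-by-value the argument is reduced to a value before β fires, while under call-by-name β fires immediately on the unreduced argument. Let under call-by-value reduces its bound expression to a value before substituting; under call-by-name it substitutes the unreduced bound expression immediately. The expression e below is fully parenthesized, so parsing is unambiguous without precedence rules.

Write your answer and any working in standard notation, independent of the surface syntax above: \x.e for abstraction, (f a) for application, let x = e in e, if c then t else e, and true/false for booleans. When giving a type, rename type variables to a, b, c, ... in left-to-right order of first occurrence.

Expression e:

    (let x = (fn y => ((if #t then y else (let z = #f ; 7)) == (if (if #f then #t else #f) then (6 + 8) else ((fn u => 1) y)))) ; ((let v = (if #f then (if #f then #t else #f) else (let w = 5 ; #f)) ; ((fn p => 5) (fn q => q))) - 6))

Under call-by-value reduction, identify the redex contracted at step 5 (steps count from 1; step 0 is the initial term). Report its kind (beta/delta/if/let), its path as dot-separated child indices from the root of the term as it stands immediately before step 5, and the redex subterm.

Answer: beta at 0 : ((\p.5) (\q.q))

Trace:
step 0: (let x = (\y.((if true then y else (let z = false in 7)) == (if (if false then true else false) then (6 + 8) else ((\u.1) y)))) in ((let v = (if false then (if false then true else false) else (let w = 5 in false)) in ((\p.5) (\q.q))) - 6))
step 1: [let@root] ((let v = (if false then (if false then true else false) else (let w = 5 in false)) in ((\p.5) (\q.q))) - 6)
step 2: [if@0.0] ((let v = (let w = 5 in false) in ((\p.5) (\q.q))) - 6)
step 3: [let@0.0] ((let v = false in ((\p.5) (\q.q))) - 6)
step 4: [let@0] (((\p.5) (\q.q)) - 6)
step 5: [beta@0] (5 - 6)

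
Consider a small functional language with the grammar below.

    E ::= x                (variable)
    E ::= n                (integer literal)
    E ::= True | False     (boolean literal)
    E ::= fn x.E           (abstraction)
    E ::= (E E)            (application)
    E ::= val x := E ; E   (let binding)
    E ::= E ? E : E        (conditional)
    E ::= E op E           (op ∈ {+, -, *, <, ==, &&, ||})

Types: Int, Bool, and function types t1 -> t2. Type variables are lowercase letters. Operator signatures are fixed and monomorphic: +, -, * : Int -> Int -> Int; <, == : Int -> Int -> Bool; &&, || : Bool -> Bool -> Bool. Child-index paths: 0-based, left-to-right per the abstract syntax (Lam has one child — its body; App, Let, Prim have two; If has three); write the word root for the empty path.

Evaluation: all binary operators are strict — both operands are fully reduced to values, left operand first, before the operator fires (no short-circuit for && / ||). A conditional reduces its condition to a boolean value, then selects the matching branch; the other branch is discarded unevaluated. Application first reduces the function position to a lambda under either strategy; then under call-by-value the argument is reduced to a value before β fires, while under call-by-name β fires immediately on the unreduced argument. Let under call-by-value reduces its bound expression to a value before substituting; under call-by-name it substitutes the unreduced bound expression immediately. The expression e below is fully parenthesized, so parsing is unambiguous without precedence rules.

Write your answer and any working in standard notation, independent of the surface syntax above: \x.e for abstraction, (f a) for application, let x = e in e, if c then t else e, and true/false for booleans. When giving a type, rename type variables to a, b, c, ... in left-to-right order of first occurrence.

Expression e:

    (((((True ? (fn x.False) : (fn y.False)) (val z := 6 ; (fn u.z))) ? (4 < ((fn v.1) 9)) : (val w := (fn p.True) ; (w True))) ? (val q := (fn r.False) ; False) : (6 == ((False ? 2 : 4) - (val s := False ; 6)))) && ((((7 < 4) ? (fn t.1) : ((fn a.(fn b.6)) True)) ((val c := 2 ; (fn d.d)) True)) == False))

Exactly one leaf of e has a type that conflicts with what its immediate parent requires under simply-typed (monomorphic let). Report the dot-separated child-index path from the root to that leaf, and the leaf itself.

Answer: 1.1 : false

Trace:
  unify Bool ~ Bool
\x._ : a -> Bool
\y._ : b -> Bool
  unify a -> Bool ~ b -> Bool
  unify a ~ b
  unify Bool ~ Bool
let z : Int
z : Int
\u._ : c -> Int
  unify b -> Bool ~ (c -> Int) -> d
  unify b ~ c -> Int
  unify Bool ~ d
_ _ : Bool
  unify Bool ~ Bool
  unify Int ~ Int
\v._ : e -> Int
  unify e -> Int ~ Int -> f
  unify e ~ Int
  unify Int ~ f
_ _ : Int
  unify Int ~ Int
\p._ : g -> Bool
let w : g -> Bool
w : g -> Bool
  unify g -> Bool ~ Bool -> h
  unify g ~ Bool
  unify Bool ~ h
_ _ : Bool
  unify Bool ~ Bool
  unify Bool ~ Bool
\r._ : i -> Bool
let q : i -> Bool
  unify Int ~ Int
  unify Bool ~ Bool
  unify Int ~ Int
  unify Int ~ Int
let s : Bool
  unify Int ~ Int
  unify Int ~ Int
  unify Bool ~ Bool
  unify Bool ~ Bool
  unify Int ~ Int
  unify Int ~ Int
  unify Bool ~ Bool
\t._ : j -> Int
\b._ : l -> Int
\a._ : k -> l -> Int
  unify k -> l -> Int ~ Bool -> m
  unify k ~ Bool
  unify l -> Int ~ m
_ _ : l -> Int
  unify j -> Int ~ l -> Int
  unify j ~ l
  unify Int ~ Int
let c : Int
d : n
\d._ : n -> n
  unify n -> n ~ Bool -> o
  unify n ~ Bool
  unify Bool ~ o
_ _ : Bool
  unify l -> Int ~ Bool -> p
  unify l ~ Bool
  unify Int ~ p
_ _ : Int
  unify Int ~ Int
  unify Bool ~ Int
  FAIL: mismatch Bool ~ Int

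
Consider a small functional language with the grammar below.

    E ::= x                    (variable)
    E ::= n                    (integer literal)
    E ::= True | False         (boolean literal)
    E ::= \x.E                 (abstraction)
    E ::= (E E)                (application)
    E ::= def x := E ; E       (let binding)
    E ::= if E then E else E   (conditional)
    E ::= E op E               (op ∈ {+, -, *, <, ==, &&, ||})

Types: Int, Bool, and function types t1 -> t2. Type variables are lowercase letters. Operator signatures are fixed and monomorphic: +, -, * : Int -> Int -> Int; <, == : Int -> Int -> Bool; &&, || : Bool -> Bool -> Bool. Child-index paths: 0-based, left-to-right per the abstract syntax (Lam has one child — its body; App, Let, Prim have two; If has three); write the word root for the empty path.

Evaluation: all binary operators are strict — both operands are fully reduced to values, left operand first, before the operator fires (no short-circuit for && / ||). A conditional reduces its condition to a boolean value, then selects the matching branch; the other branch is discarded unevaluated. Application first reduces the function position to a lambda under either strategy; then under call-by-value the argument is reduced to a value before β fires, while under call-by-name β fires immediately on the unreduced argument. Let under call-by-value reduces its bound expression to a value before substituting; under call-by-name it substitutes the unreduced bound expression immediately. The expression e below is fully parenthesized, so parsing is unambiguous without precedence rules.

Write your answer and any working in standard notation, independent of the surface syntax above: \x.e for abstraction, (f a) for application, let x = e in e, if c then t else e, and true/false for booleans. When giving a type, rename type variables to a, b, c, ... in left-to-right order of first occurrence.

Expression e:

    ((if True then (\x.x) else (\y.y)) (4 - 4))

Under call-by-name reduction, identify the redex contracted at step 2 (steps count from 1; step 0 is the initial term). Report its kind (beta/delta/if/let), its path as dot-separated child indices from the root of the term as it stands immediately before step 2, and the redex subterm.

Answer: beta at root : ((\x.x) (4 - 4))

Working:
step 0: ((if true then (\x.x) else (\y.y)) (4 - 4))
step 1: [if@0] ((\x.x) (4 - 4))
step 2: [beta@root] (4 - 4)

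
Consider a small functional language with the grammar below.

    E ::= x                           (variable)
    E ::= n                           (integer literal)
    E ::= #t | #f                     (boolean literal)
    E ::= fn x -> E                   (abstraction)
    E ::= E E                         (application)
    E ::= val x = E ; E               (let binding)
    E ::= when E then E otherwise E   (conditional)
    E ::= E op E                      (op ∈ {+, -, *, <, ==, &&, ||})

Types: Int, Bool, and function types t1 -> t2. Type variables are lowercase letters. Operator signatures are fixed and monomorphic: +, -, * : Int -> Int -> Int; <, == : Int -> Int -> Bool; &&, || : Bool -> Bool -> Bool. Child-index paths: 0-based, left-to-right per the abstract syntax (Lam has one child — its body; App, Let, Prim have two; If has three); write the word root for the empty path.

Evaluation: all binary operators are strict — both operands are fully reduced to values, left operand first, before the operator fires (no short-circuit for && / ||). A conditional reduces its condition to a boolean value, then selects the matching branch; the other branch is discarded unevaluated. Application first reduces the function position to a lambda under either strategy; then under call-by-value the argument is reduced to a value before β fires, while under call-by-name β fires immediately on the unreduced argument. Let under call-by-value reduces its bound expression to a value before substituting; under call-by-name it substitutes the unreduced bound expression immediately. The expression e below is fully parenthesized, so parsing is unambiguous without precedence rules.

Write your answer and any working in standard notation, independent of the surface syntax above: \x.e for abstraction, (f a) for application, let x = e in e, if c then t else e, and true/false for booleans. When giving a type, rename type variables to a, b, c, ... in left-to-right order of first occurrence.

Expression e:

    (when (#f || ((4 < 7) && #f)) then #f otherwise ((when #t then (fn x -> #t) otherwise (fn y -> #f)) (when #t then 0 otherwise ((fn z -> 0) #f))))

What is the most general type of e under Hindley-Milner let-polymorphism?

Derivation:
  unify Bool ~ Bool
  unify Int ~ Int
  unify Int ~ Int
  unify Bool ~ Bool
  unify Bool ~ Bool
  unify Bool ~ Bool
  unify Bool ~ Bool
  unify Bool ~ Bool
\x._ : a -> Bool
\y._ : b -> Bool
  unify a -> Bool ~ b -> Bool
  unify a ~ b
  unify Bool ~ Bool
  unify Bool ~ Bool
\z._ : c -> Int
  unify c -> Int ~ Bool -> d
  unify c ~ Bool
  unify Int ~ d
_ _ : Int
  unify Int ~ Int
  unify b -> Bool ~ Int -> e
  unify b ~ Int
  unify Bool ~ e
_ _ : Bool
  unify Bool ~ Bool

Answer: Bool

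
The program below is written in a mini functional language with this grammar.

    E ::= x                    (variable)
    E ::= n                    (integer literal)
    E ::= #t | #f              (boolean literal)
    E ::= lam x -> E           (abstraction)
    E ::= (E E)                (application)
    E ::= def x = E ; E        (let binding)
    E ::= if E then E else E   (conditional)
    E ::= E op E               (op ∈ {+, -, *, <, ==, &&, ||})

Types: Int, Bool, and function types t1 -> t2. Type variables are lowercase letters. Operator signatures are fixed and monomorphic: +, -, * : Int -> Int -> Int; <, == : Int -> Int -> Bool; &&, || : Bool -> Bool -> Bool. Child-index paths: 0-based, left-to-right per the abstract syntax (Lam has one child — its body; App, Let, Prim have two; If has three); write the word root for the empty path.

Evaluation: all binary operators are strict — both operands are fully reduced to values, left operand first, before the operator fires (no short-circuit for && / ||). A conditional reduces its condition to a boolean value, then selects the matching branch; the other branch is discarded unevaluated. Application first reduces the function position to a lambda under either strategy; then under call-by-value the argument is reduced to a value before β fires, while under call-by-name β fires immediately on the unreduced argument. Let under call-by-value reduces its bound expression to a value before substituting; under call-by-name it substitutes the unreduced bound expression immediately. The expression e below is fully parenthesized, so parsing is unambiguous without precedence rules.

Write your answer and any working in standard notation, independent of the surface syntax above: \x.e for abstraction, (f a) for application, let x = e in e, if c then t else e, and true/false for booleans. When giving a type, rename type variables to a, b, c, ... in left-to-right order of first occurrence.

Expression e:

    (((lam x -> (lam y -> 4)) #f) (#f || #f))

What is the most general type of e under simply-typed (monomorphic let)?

Trace:
\y._ : b -> Int
\x._ : a -> b -> Int
  unify a -> b -> Int ~ Bool -> c
  unify a ~ Bool
  unify b -> Int ~ c
_ _ : b -> Int
  unify Bool ~ Bool
  unify Bool ~ Bool
  unify b -> Int ~ Bool -> d
  unify b ~ Bool
  unify Int ~ d
_ _ : Int

Answer: Int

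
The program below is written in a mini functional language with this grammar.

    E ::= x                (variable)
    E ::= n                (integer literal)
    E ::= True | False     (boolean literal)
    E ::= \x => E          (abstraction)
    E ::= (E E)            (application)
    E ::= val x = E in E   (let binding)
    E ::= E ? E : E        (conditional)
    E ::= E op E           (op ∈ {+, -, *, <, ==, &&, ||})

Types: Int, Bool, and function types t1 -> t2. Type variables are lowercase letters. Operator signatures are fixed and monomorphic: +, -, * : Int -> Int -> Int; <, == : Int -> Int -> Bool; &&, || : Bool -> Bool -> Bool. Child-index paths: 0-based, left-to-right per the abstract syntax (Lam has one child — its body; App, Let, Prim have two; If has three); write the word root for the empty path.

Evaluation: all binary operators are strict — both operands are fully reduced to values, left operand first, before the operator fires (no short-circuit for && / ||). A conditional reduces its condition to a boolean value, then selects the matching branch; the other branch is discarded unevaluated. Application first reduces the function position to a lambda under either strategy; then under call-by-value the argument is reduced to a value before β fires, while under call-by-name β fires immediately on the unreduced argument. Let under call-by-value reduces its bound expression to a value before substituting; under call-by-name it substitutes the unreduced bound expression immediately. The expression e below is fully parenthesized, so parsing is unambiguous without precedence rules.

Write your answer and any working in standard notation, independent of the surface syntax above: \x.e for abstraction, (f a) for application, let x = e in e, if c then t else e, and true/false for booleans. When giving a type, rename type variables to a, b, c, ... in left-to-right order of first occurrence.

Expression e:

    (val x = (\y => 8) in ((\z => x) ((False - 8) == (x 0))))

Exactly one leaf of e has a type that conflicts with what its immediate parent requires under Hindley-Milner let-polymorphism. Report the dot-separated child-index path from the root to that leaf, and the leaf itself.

Answer: 1.1.0.0 : false

Derivation:
\y._ : a -> Int
let x : forall. a -> Int
x : c -> Int
\z._ : b -> c -> Int
  unify Bool ~ Int
  FAIL: mismatch Bool ~ Int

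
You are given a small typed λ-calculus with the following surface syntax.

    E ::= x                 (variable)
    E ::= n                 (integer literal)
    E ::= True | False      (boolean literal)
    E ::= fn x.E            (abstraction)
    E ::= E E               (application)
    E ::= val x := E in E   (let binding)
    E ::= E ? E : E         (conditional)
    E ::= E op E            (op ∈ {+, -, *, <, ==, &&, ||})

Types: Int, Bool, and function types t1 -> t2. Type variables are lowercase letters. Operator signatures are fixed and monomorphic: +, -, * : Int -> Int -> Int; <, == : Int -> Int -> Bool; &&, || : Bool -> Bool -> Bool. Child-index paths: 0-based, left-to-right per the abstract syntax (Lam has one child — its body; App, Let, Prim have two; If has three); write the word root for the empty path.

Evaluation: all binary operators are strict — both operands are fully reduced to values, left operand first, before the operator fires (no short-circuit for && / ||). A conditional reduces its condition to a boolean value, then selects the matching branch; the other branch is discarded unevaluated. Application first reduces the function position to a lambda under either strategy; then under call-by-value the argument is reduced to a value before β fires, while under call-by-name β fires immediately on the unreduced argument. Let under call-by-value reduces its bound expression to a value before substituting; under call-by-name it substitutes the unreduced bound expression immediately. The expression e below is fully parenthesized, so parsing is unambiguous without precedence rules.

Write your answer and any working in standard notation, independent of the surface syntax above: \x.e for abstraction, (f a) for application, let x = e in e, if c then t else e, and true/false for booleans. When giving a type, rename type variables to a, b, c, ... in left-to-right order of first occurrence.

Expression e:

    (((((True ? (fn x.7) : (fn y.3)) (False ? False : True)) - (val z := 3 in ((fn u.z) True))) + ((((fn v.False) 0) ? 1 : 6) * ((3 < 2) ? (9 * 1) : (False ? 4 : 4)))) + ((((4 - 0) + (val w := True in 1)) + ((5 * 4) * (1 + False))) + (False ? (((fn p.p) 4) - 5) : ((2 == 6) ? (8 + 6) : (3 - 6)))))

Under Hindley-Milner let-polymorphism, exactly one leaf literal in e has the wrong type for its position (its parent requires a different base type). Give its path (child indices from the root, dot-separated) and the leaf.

Working:
  unify Bool ~ Bool
\x._ : a -> Int
\y._ : b -> Int
  unify a -> Int ~ b -> Int
  unify a ~ b
  unify Int ~ Int
  unify Bool ~ Bool
  unify Bool ~ Bool
  unify b -> Int ~ Bool -> c
  unify b ~ Bool
  unify Int ~ c
_ _ : Int
  unify Int ~ Int
let z : Int
z : Int
\u._ : d -> Int
  unify d -> Int ~ Bool -> e
  unify d ~ Bool
  unify Int ~ e
_ _ : Int
  unify Int ~ Int
  unify Int ~ Int
\v._ : f -> Bool
  unify f -> Bool ~ Int -> g
  unify f ~ Int
  unify Bool ~ g
_ _ : Bool
  unify Bool ~ Bool
  unify Int ~ Int
  unify Int ~ Int
  unify Int ~ Int
  unify Int ~ Int
  unify Bool ~ Bool
  unify Int ~ Int
  unify Int ~ Int
  unify Bool ~ Bool
  unify Int ~ Int
  unify Int ~ Int
  unify Int ~ Int
  unify Int ~ Int
  unify Int ~ Int
  unify Int ~ Int
  unify Int ~ Int
  unify Int ~ Int
let w : Bool
  unify Int ~ Int
  unify Int ~ Int
  unify Int ~ Int
  unify Int ~ Int
  unify Int ~ Int
  unify Int ~ Int
  unify Bool ~ Int
  FAIL: mismatch Bool ~ Int

Answer: 1.0.1.1.1 : false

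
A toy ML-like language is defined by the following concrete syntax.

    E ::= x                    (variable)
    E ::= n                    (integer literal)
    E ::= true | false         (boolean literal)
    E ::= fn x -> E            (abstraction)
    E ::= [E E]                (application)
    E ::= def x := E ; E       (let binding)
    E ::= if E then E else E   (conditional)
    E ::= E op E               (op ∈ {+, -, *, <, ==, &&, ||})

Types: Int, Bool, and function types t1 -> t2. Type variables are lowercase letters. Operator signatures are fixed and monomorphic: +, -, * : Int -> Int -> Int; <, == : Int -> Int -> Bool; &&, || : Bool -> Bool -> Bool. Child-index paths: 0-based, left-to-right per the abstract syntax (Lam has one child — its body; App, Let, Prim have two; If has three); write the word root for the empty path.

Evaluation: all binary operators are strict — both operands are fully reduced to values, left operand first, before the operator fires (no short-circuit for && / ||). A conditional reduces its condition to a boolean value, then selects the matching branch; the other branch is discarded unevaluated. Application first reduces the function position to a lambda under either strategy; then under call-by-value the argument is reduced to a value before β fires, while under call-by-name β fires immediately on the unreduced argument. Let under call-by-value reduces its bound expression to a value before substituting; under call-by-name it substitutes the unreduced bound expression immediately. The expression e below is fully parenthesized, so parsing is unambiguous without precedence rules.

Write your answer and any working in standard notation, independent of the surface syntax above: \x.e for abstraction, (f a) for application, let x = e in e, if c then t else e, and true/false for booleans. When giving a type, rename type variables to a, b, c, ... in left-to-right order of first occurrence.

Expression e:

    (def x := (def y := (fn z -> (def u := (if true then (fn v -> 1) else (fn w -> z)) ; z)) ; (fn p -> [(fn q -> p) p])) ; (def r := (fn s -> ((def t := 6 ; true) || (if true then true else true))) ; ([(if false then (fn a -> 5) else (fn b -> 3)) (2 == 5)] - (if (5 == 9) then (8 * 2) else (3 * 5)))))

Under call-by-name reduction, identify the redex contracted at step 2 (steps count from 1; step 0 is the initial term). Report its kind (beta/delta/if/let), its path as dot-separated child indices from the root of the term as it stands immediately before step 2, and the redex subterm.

Working:
step 0: (let x = (let y = (\z.(let u = (if true then (\v.1) else (\w.z)) in z)) in (\p.((\q.p) p))) in (let r = (\s.((let t = 6 in true) || (if true then true else true))) in (((if false then (\a.5) else (\b.3)) (2 == 5)) - (if (5 == 9) then (8 * 2) else (3 * 5)))))
step 1: [let@root] (let r = (\s.((let t = 6 in true) || (if true then true else true))) in (((if false then (\a.5) else (\b.3)) (2 == 5)) - (if (5 == 9) then (8 * 2) else (3 * 5))))
step 2: [let@root] (((if false then (\a.5) else (\b.3)) (2 == 5)) - (if (5 == 9) then (8 * 2) else (3 * 5)))

Answer: let at root : (let r = (\s.((let t = 6 in true) || (if true then true else true))) in (((if false then (\a.5) else (\b.3)) (2 == 5)) - (if (5 == 9) then (8 * 2) else (3 * 5))))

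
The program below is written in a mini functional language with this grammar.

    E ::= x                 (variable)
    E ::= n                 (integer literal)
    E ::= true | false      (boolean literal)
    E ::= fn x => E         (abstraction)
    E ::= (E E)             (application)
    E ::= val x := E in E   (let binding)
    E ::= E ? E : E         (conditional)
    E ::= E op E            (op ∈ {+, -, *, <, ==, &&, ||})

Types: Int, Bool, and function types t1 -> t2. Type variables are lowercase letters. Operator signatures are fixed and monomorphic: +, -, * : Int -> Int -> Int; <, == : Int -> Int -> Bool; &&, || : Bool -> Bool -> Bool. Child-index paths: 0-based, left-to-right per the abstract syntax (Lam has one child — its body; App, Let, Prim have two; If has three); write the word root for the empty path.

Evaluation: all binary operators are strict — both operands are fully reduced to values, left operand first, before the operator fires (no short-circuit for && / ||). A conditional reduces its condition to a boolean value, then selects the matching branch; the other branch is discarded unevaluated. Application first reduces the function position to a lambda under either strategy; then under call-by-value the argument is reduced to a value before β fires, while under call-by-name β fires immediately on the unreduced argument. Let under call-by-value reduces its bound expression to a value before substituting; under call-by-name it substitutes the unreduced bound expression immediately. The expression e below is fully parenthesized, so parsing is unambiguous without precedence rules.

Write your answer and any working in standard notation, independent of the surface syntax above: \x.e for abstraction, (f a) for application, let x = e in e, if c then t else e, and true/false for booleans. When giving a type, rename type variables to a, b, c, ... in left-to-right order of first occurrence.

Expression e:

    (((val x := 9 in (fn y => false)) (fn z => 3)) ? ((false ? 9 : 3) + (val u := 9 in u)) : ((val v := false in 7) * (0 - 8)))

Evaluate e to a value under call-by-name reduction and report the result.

Answer: -56

Working:
step 0: (if ((let x = 9 in (\y.false)) (\z.3)) then ((if false then 9 else 3) + (let u = 9 in u)) else ((let v = false in 7) * (0 - 8)))
step 1: [let@0.0] (if ((\y.false) (\z.3)) then ((if false then 9 else 3) + (let u = 9 in u)) else ((let v = false in 7) * (0 - 8)))
step 2: [beta@0] (if false then ((if false then 9 else 3) + (let u = 9 in u)) else ((let v = false in 7) * (0 - 8)))
step 3: [if@root] ((let v = false in 7) * (0 - 8))
step 4: [let@0] (7 * (0 - 8))
step 5: [delta@1] (7 * -8)
step 6: [delta@root] -56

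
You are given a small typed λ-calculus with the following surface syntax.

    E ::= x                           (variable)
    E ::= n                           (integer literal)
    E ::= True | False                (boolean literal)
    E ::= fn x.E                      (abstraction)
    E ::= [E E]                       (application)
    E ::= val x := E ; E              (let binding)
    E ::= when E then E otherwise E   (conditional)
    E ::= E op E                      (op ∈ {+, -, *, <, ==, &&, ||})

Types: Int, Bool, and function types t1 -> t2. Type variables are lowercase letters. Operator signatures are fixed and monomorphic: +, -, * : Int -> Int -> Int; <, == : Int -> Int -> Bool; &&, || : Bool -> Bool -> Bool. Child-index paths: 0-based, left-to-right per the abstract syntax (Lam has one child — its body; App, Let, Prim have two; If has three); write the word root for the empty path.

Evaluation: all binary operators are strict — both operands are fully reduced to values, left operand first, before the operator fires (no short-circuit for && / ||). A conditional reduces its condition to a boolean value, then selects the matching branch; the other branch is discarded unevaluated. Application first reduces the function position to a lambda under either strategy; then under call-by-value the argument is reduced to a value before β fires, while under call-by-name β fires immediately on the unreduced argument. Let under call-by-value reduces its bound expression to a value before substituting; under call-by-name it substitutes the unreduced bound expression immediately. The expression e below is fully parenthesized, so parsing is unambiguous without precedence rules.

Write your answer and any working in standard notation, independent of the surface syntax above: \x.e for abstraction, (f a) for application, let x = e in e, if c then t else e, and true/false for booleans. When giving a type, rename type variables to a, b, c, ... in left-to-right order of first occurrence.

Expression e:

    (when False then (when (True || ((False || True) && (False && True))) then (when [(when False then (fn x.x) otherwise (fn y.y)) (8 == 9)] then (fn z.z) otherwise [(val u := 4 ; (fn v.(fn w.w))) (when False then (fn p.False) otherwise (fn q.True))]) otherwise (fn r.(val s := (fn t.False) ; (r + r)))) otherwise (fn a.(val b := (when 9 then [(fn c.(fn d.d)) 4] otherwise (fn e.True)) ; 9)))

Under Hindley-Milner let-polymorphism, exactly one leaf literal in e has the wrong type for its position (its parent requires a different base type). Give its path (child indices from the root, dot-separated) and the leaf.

Answer: 2.0.0.0 : 9

Derivation:
  unify Bool ~ Bool
  unify Bool ~ Bool
  unify Bool ~ Bool
  unify Bool ~ Bool
  unify Bool ~ Bool
  unify Bool ~ Bool
  unify Bool ~ Bool
  unify Bool ~ Bool
  unify Bool ~ Bool
  unify Bool ~ Bool
  unify Bool ~ Bool
x : a
\x._ : a -> a
y : b
\y._ : b -> b
  unify a -> a ~ b -> b
  unify a ~ b
  unify b ~ b
  unify Int ~ Int
  unify Int ~ Int
  unify b -> b ~ Bool -> c
  unify b ~ Bool
  unify Bool ~ c
_ _ : Bool
  unify Bool ~ Bool
z : d
\z._ : d -> d
let u : Int
w : f
\w._ : f -> f
\v._ : e -> f -> f
  unify Bool ~ Bool
\p._ : g -> Bool
\q._ : h -> Bool
  unify g -> Bool ~ h -> Bool
  unify g ~ h
  unify Bool ~ Bool
  unify e -> f -> f ~ (h -> Bool) -> i
  unify e ~ h -> Bool
  unify f -> f ~ i
_ _ : f -> f
  unify d -> d ~ f -> f
  unify d ~ f
  unify f ~ f
\t._ : k -> Bool
let s : forall. k -> Bool
r : j
  unify j ~ Int
r : Int
  unify Int ~ Int
\r._ : Int -> Int
  unify f -> f ~ Int -> Int
  unify f ~ Int
  unify Int ~ Int
  unify Int ~ Bool
  FAIL: mismatch Int ~ Bool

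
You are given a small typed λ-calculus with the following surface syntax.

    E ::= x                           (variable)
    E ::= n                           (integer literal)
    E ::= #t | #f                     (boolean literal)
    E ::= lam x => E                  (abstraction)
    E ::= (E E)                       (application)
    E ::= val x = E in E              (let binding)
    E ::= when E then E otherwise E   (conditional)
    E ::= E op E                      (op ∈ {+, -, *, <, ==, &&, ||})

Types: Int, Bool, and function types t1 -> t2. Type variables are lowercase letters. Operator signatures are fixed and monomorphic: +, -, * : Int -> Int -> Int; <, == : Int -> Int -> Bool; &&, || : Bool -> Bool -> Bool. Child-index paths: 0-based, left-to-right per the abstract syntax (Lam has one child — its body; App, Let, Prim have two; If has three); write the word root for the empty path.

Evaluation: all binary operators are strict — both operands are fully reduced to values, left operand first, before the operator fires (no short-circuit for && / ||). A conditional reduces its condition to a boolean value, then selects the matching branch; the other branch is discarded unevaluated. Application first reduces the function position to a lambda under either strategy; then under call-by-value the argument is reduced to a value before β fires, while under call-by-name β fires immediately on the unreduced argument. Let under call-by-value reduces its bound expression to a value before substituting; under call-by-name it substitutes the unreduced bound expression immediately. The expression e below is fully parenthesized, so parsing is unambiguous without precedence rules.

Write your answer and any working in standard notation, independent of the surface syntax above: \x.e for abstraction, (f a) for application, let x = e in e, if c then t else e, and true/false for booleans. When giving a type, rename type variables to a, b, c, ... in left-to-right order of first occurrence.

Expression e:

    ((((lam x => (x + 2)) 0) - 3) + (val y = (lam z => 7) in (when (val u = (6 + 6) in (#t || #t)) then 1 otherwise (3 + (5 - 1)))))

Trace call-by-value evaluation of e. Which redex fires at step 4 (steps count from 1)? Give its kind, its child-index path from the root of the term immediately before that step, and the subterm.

Answer: let at 1 : (let y = (\z.7) in (if (let u = (6 + 6) in (true || true)) then 1 else (3 + (5 - 1))))

Trace:
step 0: ((((\x.(x + 2)) 0) - 3) + (let y = (\z.7) in (if (let u = (6 + 6) in (true || true)) then 1 else (3 + (5 - 1)))))
step 1: [beta@0.0] (((0 + 2) - 3) + (let y = (\z.7) in (if (let u = (6 + 6) in (true || true)) then 1 else (3 + (5 - 1)))))
step 2: [delta@0.0] ((2 - 3) + (let y = (\z.7) in (if (let u = (6 + 6) in (true || true)) then 1 else (3 + (5 - 1)))))
step 3: [delta@0] (-1 + (let y = (\z.7) in (if (let u = (6 + 6) in (true || true)) then 1 else (3 + (5 - 1)))))
step 4: [let@1] (-1 + (if (let u = (6 + 6) in (true || true)) then 1 else (3 + (5 - 1))))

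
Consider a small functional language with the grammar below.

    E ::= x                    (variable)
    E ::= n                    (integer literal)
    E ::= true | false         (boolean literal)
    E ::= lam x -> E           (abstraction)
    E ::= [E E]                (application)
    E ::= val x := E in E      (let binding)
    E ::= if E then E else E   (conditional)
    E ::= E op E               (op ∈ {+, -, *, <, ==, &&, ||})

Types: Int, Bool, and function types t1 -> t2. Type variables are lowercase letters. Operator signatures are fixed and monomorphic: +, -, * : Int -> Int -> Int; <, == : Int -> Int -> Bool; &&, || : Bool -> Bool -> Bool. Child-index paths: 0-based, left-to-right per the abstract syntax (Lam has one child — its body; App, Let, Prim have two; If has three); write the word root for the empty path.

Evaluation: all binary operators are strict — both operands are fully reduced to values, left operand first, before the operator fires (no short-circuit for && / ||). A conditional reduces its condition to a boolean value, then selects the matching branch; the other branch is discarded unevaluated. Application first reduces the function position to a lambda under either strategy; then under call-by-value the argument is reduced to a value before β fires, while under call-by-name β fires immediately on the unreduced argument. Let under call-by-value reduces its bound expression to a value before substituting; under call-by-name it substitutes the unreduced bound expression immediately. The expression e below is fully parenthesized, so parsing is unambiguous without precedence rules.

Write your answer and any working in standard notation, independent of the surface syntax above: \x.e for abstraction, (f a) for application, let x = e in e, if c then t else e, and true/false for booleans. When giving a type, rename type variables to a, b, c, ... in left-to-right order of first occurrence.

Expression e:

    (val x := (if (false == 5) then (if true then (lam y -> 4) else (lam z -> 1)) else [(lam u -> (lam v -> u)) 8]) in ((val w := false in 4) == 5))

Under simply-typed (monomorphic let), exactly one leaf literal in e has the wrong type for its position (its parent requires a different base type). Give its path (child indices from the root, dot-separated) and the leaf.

Working:
  unify Bool ~ Int
  FAIL: mismatch Bool ~ Int

Answer: 0.0.0 : false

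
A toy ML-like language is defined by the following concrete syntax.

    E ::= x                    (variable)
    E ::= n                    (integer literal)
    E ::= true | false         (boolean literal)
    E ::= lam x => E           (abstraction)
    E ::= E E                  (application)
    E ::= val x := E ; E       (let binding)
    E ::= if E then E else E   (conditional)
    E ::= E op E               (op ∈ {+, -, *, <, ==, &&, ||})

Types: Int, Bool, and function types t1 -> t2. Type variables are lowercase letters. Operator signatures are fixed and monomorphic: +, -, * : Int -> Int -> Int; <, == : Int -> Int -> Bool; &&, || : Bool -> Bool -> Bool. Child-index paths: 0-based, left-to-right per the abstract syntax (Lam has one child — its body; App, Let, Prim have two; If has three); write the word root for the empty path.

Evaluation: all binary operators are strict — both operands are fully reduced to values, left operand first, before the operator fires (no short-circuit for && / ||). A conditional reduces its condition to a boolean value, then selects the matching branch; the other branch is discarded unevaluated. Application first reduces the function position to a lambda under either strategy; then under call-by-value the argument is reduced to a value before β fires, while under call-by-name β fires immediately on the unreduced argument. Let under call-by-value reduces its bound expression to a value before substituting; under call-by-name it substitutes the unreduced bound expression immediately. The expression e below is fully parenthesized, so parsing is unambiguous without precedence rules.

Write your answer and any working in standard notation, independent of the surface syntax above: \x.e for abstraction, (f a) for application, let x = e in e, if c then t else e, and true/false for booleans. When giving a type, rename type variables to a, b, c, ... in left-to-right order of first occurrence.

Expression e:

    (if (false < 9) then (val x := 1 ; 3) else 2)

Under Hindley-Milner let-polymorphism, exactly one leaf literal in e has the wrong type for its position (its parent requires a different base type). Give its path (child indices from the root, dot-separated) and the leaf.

Working:
  unify Bool ~ Int
  FAIL: mismatch Bool ~ Int

Answer: 0.0 : false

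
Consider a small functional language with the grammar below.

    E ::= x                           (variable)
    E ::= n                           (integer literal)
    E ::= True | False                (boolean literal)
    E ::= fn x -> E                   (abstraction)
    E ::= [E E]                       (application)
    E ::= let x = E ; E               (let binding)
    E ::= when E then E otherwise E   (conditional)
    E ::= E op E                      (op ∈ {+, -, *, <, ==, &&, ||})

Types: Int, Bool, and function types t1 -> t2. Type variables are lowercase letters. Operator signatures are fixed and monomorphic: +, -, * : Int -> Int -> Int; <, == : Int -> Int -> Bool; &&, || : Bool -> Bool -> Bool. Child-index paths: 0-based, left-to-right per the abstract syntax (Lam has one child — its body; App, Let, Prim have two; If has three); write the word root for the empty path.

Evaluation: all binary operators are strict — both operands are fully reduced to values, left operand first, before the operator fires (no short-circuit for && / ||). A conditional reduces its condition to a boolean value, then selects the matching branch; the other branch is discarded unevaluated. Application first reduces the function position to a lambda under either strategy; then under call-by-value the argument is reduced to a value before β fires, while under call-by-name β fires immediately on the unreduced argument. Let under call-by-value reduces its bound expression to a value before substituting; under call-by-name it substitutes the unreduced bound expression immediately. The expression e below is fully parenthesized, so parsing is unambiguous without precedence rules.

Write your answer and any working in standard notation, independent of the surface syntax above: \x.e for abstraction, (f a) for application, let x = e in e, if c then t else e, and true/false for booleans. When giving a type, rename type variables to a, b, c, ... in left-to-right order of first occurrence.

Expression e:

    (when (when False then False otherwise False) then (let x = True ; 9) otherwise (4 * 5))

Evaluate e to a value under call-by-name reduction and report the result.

Answer: 20

Working:
step 0: (if (if false then false else false) then (let x = true in 9) else (4 * 5))
step 1: [if@0] (if false then (let x = true in 9) else (4 * 5))
step 2: [if@root] (4 * 5)
step 3: [delta@root] 20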